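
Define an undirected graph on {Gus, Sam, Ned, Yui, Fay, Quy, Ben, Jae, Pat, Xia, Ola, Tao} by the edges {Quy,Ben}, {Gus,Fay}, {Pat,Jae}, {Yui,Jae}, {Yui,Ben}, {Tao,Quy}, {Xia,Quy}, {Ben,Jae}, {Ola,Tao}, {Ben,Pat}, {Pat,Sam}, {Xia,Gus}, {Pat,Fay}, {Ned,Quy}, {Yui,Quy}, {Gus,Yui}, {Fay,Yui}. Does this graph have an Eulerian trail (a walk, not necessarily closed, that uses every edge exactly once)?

Degrees: Gus:3, Sam:1, Ned:1, Yui:5, Fay:3, Quy:5, Ben:4, Jae:3, Pat:4, Xia:2, Ola:1, Tao:2
Odd-degree vertices: Gus, Sam, Ned, Yui, Fay, Quy, Jae, Ola (8 total).
With 8 odd-degree vertices (more than two), no single trail can use every edge.

No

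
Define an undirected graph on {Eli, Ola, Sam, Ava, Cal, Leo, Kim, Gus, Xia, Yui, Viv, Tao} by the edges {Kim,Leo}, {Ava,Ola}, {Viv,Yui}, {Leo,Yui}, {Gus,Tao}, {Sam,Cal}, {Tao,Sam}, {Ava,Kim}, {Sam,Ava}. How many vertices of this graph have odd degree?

Degrees: Eli:0, Ola:1, Sam:3, Ava:3, Cal:1, Leo:2, Kim:2, Gus:1, Xia:0, Yui:2, Viv:1, Tao:2
Odd-degree vertices: Ola, Sam, Ava, Cal, Gus, Viv.

6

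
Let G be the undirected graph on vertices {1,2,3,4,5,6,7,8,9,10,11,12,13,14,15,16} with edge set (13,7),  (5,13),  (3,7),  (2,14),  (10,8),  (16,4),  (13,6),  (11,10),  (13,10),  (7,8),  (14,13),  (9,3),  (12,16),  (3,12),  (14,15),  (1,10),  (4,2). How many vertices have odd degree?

10

Degrees: 1:1, 2:2, 3:3, 4:2, 5:1, 6:1, 7:3, 8:2, 9:1, 10:4, 11:1, 12:2, 13:5, 14:3, 15:1, 16:2
Odd-degree vertices: 1, 3, 5, 6, 7, 9, 11, 13, 14, 15.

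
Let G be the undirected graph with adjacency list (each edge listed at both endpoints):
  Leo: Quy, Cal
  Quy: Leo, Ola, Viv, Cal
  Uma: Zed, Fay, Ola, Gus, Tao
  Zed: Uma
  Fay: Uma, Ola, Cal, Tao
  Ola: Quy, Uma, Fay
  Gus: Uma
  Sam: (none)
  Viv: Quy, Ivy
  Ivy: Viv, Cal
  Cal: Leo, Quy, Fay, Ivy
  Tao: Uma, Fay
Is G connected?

Component: {Sam}
Component: {Leo, Quy, Uma, Zed, Fay, Ola, Gus, Viv, Ivy, Cal, Tao}
No edge joins these 2 groups, so the graph is disconnected.

No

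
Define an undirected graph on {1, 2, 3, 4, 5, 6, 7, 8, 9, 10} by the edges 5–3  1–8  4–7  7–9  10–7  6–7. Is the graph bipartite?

A valid 2-coloring puts {2, 5, 7, 8} on one side and {1, 3, 4, 6, 9, 10} on the other; every edge crosses between the two sides.

Yes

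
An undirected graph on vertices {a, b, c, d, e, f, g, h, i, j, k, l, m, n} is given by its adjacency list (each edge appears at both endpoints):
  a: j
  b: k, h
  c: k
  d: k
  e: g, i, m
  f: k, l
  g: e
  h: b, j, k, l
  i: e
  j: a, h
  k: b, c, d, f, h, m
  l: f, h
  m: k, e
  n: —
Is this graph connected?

No

Component: {n}
Component: {a, b, c, d, e, f, g, h, i, j, k, l, m}
No edge joins these 2 groups, so the graph is disconnected.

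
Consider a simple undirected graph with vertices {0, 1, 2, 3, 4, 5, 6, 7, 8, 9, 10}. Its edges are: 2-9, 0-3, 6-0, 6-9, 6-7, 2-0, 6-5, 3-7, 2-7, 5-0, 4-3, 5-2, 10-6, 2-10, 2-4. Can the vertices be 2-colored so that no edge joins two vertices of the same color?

No

The cycle 0-5-2-0 has length 3, which is odd, so the graph is not bipartite.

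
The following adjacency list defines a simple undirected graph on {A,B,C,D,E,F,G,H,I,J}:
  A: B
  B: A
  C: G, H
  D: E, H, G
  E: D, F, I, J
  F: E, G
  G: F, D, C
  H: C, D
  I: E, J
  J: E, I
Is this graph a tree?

No

The graph has 10 vertices and 11 edges.
It splits into 2 components, so it cannot be a tree.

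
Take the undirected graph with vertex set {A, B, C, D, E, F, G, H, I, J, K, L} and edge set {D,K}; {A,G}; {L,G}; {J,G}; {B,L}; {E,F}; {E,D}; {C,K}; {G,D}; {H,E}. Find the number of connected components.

2

Component: {I}
Component: {A, B, C, D, E, F, G, H, J, K, L}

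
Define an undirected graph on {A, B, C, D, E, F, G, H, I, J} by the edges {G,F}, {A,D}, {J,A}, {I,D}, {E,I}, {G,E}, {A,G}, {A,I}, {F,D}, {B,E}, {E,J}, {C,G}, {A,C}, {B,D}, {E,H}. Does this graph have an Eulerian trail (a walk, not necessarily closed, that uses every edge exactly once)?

No

Degrees: A:5, B:2, C:2, D:4, E:5, F:2, G:4, H:1, I:3, J:2
Odd-degree vertices: A, E, H, I (4 total).
An Eulerian trail requires 0 or 2 odd-degree vertices; here there are 4.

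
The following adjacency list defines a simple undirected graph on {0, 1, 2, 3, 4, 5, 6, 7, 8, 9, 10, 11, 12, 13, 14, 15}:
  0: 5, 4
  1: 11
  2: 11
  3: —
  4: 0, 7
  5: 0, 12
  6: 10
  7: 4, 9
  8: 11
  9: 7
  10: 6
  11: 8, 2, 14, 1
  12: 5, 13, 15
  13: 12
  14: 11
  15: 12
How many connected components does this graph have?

4

Component: {3}
Component: {6, 10}
Component: {1, 2, 8, 11, 14}
Component: {0, 4, 5, 7, 9, 12, 13, 15}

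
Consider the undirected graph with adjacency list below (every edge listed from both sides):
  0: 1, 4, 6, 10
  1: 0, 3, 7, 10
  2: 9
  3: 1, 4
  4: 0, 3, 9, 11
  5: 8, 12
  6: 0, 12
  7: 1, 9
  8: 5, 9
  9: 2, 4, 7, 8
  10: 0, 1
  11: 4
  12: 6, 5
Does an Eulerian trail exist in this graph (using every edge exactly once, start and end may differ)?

Yes

Degrees: 0:4, 1:4, 2:1, 3:2, 4:4, 5:2, 6:2, 7:2, 8:2, 9:4, 10:2, 11:1, 12:2
Odd-degree vertices: 2, 11 (2 total).
With 2 odd-degree vertices and all edges in one connected piece, an Eulerian trail exists (from 2 to 11).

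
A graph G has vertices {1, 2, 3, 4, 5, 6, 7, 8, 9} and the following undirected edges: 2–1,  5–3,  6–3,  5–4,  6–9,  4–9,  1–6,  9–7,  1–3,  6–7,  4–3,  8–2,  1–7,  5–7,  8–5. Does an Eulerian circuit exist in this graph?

No

Degrees: 1:4, 2:2, 3:4, 4:3, 5:4, 6:4, 7:4, 8:2, 9:3
4, 9 have odd degree; an Eulerian circuit needs every degree to be even, so none exists.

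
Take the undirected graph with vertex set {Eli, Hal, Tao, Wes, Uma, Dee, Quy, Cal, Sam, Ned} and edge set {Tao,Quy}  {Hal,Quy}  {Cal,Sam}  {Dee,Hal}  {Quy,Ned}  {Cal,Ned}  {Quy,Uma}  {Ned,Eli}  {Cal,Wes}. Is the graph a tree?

Yes

|V| = 10, |E| = 9.
It is connected with exactly 9 edges, hence acyclic — it is a tree.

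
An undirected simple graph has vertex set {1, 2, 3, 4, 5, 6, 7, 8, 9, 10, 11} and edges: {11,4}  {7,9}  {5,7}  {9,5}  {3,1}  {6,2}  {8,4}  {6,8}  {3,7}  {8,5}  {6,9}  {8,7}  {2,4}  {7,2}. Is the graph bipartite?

No

8-5-7-8 is an odd cycle (length 3), and a bipartite graph can contain only even cycles.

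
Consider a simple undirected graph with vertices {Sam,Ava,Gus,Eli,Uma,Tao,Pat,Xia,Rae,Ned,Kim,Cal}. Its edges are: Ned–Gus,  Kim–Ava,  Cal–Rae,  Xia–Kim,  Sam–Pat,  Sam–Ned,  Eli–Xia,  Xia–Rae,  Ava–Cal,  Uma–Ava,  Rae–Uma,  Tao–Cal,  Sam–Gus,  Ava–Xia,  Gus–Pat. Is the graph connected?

No

Component: {Sam, Gus, Pat, Ned}
Component: {Ava, Eli, Uma, Tao, Xia, Rae, Kim, Cal}
No edge joins these 2 groups, so the graph is disconnected.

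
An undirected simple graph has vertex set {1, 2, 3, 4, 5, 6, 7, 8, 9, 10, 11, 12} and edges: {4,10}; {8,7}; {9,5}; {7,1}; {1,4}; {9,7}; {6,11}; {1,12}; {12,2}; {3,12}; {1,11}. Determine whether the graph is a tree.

|V| = 12, |E| = 11.
Connected and |E| = |V| - 1, which characterizes a tree.

Yes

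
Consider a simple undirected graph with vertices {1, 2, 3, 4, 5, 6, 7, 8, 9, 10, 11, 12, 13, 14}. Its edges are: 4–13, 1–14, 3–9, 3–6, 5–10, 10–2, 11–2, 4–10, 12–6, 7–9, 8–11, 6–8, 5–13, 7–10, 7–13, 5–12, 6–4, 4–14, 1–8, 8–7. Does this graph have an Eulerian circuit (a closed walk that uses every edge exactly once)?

No

Degrees: 1:2, 2:2, 3:2, 4:4, 5:3, 6:4, 7:4, 8:4, 9:2, 10:4, 11:2, 12:2, 13:3, 14:2
Vertices with odd degree: 5, 13. An Eulerian circuit requires all degrees even.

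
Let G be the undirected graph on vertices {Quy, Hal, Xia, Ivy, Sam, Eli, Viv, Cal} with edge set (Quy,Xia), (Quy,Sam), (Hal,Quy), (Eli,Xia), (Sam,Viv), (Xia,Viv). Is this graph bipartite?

A valid 2-coloring puts {Hal, Xia, Ivy, Sam, Cal} on one side and {Quy, Eli, Viv} on the other; every edge crosses between the two sides.

Yes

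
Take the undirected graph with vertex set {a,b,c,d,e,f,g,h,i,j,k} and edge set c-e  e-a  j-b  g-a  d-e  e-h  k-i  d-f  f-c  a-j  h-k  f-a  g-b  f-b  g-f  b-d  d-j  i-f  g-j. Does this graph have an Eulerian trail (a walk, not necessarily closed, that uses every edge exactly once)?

Yes

Degrees: a:4, b:4, c:2, d:4, e:4, f:6, g:4, h:2, i:2, j:4, k:2
Odd-degree vertices: none (0 total).
With 0 odd-degree vertices and all edges in one connected piece, an Eulerian trail exists.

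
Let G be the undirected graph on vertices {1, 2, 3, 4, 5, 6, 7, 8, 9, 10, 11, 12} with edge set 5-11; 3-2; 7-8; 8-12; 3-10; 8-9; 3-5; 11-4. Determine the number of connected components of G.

4

Component: {1}
Component: {6}
Component: {7, 8, 9, 12}
Component: {2, 3, 4, 5, 10, 11}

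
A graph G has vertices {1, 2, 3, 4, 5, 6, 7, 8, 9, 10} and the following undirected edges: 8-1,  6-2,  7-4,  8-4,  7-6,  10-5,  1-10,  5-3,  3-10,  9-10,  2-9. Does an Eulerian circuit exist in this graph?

Degrees: 1:2, 2:2, 3:2, 4:2, 5:2, 6:2, 7:2, 8:2, 9:2, 10:4
All degrees are even and the non-isolated vertices are connected — an Eulerian circuit exists.

Yes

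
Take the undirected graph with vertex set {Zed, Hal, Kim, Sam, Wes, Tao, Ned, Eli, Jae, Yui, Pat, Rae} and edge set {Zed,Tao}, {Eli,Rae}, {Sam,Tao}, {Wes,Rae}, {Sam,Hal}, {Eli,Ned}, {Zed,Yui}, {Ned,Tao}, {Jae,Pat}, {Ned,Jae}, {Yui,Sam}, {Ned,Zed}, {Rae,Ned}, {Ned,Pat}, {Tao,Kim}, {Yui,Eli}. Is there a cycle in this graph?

The graph has 12 vertices, 16 edges, and 1 connected component.
One cycle is Ned-Tao-Sam-Yui-Eli-Ned.

Yes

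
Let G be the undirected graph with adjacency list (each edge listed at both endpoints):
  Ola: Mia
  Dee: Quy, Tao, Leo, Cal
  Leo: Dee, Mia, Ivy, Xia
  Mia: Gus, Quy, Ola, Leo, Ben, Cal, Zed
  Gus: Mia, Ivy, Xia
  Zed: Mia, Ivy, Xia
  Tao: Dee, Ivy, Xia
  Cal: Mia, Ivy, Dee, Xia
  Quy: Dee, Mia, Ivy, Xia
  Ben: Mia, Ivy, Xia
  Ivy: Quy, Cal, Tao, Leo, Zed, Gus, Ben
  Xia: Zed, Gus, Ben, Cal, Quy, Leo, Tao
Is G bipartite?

Color {Dee, Mia, Ivy, Xia} black and {Ola, Leo, Gus, Zed, Tao, Cal, Quy, Ben} white. No edge joins two same-colored vertices, so the graph is bipartite.

Yes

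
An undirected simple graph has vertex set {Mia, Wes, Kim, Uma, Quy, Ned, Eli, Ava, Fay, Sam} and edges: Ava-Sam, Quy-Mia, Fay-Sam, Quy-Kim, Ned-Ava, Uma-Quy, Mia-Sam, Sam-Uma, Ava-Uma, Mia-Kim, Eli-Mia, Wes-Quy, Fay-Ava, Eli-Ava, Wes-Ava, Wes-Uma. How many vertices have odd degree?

2

Degrees: Mia:4, Wes:3, Kim:2, Uma:4, Quy:4, Ned:1, Eli:2, Ava:6, Fay:2, Sam:4
Odd-degree vertices: Wes, Ned.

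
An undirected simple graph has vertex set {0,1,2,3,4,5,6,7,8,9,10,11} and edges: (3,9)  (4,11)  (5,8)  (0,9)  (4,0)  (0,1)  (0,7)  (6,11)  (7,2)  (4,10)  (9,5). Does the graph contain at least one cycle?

|V| = 12, |E| = 11, number of components = 1.
A forest on 12 vertices with 1 component has exactly 11 edges, which matches — so no cycle.

No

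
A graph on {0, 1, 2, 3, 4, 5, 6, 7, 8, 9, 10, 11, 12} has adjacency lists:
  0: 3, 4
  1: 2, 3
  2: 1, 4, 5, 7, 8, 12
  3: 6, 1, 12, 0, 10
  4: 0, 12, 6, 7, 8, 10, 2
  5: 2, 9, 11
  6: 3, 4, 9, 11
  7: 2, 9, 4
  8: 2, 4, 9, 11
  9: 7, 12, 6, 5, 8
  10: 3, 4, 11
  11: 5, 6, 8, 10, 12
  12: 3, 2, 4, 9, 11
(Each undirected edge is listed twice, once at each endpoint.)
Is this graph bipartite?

No

4-2-12-4 is an odd cycle (length 3), and a bipartite graph can contain only even cycles.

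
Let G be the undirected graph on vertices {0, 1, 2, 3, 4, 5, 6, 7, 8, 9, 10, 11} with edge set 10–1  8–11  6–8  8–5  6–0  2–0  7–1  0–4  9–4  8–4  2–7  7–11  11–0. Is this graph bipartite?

Yes

Partition the vertices as {1, 2, 3, 4, 5, 6, 11} vs {0, 7, 8, 9, 10}. Each listed edge has one endpoint in each part, so the graph is bipartite.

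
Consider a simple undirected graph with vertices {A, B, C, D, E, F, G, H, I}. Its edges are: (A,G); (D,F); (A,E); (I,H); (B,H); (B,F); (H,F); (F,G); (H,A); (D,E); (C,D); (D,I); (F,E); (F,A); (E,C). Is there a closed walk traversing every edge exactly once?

Yes

Degrees: A:4, B:2, C:2, D:4, E:4, F:6, G:2, H:4, I:2
All degrees are even and the non-isolated vertices are connected — an Eulerian circuit exists.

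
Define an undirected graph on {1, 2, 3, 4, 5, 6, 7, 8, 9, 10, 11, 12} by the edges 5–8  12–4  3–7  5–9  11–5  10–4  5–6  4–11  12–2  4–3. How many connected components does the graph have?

2

Component: {1}
Component: {2, 3, 4, 5, 6, 7, 8, 9, 10, 11, 12}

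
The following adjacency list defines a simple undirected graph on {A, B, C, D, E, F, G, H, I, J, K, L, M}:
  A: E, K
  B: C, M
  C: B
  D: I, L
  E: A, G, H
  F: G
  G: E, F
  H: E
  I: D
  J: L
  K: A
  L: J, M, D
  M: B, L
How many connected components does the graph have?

2

Component: {A, E, F, G, H, K}
Component: {B, C, D, I, J, L, M}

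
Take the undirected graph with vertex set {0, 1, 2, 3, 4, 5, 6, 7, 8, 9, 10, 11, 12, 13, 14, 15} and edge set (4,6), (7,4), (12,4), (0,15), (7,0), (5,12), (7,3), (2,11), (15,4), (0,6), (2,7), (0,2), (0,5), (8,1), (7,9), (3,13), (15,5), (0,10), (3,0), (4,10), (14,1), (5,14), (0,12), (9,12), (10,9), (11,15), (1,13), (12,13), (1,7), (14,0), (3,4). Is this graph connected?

Yes

A breadth-first search from 0 visits 0, 2, 14, 10, 5, 7, 3, 12, 15, 6, 11, 1, 9, 4, 13, 8 — all 16 vertices — so the graph is connected.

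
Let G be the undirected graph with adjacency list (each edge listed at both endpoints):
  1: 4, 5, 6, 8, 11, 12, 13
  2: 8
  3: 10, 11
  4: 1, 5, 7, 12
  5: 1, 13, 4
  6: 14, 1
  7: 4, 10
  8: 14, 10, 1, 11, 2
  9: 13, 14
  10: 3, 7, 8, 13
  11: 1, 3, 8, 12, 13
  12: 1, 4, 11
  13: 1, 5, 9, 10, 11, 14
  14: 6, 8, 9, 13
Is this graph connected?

Starting from 1 and exploring outward reaches every vertex (1, 13, 6, 8, 11, 12, 4, 5, 10, 9, 14, 2, 3, 7); the graph is connected.

Yes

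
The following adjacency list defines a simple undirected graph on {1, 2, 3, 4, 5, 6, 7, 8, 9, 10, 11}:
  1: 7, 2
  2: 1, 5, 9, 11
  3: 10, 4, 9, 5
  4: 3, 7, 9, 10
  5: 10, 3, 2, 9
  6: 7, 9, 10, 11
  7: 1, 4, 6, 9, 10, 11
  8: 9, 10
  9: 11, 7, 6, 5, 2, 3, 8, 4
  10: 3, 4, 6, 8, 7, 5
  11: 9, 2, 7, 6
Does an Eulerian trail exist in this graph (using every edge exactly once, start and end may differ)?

Degrees: 1:2, 2:4, 3:4, 4:4, 5:4, 6:4, 7:6, 8:2, 9:8, 10:6, 11:4
Odd-degree vertices: none (0 total).
With 0 odd-degree vertices and all edges in one connected piece, an Eulerian trail exists.

Yes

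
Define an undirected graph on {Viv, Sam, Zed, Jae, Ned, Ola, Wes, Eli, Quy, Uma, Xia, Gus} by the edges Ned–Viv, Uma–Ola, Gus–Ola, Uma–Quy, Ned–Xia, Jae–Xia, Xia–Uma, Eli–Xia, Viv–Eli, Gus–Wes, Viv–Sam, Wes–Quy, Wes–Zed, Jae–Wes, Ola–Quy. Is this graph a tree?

No

The graph has 12 vertices and 15 edges.
A tree on 12 vertices has exactly 11 edges; this graph has 15, so it contains a cycle and is not a tree.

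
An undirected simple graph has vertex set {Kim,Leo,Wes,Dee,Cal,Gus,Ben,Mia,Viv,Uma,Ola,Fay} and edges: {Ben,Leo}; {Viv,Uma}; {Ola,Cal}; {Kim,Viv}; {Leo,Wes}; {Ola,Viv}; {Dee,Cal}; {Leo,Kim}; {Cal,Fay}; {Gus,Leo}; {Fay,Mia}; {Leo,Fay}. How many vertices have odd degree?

10

Degrees: Kim:2, Leo:5, Wes:1, Dee:1, Cal:3, Gus:1, Ben:1, Mia:1, Viv:3, Uma:1, Ola:2, Fay:3
Odd-degree vertices: Leo, Wes, Dee, Cal, Gus, Ben, Mia, Viv, Uma, Fay.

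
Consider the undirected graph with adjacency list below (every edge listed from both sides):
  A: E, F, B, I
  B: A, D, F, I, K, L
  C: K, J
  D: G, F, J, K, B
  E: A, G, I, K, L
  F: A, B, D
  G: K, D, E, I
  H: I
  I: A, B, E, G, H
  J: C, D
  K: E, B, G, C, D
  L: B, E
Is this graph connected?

Starting from A and exploring outward reaches every vertex (A, E, F, B, I, K, L, G, D, H, C, J); the graph is connected.

Yes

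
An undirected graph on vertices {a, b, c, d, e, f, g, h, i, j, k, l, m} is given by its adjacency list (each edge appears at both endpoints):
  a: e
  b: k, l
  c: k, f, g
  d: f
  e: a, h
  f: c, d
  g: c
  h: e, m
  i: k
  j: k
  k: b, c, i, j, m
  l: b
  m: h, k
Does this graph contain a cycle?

The graph has 13 vertices, 12 edges, and 1 connected component.
Since 12 = 13 - 1, the graph is a forest and contains no cycle.

No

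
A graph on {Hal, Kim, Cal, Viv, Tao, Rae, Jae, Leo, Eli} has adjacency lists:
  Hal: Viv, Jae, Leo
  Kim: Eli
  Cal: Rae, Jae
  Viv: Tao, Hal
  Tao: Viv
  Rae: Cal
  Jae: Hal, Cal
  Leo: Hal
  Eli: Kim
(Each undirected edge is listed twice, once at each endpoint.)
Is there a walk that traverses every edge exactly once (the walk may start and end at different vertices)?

No

Degrees: Hal:3, Kim:1, Cal:2, Viv:2, Tao:1, Rae:1, Jae:2, Leo:1, Eli:1
Odd-degree vertices: Hal, Kim, Tao, Rae, Leo, Eli (6 total).
An Eulerian trail requires 0 or 2 odd-degree vertices; here there are 6.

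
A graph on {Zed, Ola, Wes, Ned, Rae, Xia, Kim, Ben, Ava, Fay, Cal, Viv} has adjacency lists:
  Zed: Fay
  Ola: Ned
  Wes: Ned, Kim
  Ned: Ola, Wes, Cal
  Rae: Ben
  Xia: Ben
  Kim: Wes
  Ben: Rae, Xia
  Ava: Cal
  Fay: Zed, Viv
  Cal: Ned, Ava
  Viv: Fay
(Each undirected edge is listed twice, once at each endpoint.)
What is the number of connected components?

Component: {Zed, Fay, Viv}
Component: {Rae, Xia, Ben}
Component: {Ola, Wes, Ned, Kim, Ava, Cal}

3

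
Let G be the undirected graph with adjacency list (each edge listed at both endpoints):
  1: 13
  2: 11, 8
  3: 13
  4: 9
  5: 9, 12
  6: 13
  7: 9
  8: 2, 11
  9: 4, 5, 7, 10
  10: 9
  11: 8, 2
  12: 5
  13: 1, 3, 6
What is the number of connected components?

Component: {2, 8, 11}
Component: {1, 3, 6, 13}
Component: {4, 5, 7, 9, 10, 12}

3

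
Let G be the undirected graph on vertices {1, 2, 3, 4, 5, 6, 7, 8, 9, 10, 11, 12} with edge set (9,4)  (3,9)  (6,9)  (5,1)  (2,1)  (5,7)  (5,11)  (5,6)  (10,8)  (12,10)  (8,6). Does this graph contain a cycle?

No

The graph has 12 vertices, 11 edges, and 1 connected component.
A forest on 12 vertices with 1 component has exactly 11 edges, which matches — so no cycle.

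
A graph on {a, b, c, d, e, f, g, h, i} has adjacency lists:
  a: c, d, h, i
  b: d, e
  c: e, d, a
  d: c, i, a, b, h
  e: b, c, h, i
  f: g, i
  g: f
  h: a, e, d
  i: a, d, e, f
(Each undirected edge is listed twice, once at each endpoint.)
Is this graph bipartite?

a-d-i-a is an odd cycle (length 3), and a bipartite graph can contain only even cycles.

No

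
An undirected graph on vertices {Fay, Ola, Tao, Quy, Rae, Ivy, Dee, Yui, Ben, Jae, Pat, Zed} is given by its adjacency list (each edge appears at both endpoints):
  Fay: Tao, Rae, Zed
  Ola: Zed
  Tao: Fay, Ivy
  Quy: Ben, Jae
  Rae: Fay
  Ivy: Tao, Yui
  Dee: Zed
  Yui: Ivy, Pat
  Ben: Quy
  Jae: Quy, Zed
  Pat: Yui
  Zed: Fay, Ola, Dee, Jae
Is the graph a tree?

|V| = 12, |E| = 11.
It is connected with exactly 11 edges, hence acyclic — it is a tree.

Yes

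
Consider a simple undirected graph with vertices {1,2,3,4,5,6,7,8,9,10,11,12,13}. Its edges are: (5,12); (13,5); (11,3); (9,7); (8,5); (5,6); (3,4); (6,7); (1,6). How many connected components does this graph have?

4

Component: {2}
Component: {10}
Component: {3, 4, 11}
Component: {1, 5, 6, 7, 8, 9, 12, 13}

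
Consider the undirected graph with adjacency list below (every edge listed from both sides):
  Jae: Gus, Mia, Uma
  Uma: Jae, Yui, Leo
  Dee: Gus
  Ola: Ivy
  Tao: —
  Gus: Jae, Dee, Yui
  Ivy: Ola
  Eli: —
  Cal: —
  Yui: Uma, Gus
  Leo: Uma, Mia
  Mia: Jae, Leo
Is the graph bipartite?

Partition the vertices as {Uma, Tao, Gus, Ivy, Eli, Cal, Mia} vs {Jae, Dee, Ola, Yui, Leo}. Each listed edge has one endpoint in each part, so the graph is bipartite.

Yes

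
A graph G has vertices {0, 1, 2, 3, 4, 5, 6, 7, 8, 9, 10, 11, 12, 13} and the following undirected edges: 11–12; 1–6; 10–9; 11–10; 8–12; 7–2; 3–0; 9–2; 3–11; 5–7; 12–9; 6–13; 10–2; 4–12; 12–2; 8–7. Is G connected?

No

Component: {1, 6, 13}
Component: {0, 2, 3, 4, 5, 7, 8, 9, 10, 11, 12}
There are 2 separate components, so the graph is not connected.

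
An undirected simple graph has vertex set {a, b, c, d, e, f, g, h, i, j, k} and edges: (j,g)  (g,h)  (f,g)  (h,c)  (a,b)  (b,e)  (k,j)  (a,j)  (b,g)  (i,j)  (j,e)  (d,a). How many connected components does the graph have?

1

Component: {a, b, c, d, e, f, g, h, i, j, k}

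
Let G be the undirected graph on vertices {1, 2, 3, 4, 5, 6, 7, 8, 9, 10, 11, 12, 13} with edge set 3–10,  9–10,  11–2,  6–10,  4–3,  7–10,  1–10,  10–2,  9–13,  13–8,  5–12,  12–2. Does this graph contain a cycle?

No

|V| = 13, |E| = 12, number of components = 1.
Since 12 = 13 - 1, the graph is a forest and contains no cycle.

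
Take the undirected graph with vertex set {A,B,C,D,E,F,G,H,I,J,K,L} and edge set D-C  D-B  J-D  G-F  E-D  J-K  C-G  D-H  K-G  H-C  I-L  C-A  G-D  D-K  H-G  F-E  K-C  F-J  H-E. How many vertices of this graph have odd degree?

Degrees: A:1, B:1, C:5, D:7, E:3, F:3, G:5, H:4, I:1, J:3, K:4, L:1
Odd-degree vertices: A, B, C, D, E, F, G, I, J, L.

10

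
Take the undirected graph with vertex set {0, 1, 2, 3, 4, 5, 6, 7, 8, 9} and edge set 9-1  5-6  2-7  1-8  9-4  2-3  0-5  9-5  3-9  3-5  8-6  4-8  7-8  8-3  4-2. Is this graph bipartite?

3-5-9-3 is an odd cycle (length 3), and a bipartite graph can contain only even cycles.

No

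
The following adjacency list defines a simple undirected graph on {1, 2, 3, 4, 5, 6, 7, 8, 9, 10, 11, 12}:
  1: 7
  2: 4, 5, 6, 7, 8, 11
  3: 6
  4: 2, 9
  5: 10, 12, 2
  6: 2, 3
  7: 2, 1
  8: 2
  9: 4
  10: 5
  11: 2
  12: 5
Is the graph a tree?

Yes

|V| = 12, |E| = 11.
Connected and |E| = |V| - 1, which characterizes a tree.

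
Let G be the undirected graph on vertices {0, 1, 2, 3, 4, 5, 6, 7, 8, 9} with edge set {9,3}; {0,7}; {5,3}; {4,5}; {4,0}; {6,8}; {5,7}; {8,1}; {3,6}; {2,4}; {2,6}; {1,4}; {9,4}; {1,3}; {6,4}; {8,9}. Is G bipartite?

4-2-6-4 is an odd cycle (length 3), and a bipartite graph can contain only even cycles.

No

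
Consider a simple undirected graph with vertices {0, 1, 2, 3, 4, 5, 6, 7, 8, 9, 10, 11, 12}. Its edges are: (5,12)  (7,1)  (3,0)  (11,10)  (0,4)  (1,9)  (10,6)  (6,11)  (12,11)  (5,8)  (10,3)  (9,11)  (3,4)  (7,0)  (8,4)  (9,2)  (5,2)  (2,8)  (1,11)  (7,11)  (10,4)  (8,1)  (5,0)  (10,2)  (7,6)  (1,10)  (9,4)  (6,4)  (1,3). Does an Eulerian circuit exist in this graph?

Yes

Degrees: 0:4, 1:6, 2:4, 3:4, 4:6, 5:4, 6:4, 7:4, 8:4, 9:4, 10:6, 11:6, 12:2
All degrees are even and the non-isolated vertices are connected — an Eulerian circuit exists.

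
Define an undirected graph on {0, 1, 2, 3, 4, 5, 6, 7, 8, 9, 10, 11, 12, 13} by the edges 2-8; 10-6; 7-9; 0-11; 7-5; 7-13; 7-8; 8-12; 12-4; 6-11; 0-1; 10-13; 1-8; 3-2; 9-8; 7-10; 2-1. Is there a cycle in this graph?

The graph has 14 vertices, 17 edges, and 1 connected component.
Since 17 > 14 - 1, a cycle must exist; for instance 7-10-13-7.

Yes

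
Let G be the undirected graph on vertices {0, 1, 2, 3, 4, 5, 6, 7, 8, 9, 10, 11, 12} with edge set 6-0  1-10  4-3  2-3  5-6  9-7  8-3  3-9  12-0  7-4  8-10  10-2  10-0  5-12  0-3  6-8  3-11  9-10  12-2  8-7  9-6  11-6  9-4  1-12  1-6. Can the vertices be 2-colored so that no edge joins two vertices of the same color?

No

9-4-3-9 is an odd cycle (length 3), and a bipartite graph can contain only even cycles.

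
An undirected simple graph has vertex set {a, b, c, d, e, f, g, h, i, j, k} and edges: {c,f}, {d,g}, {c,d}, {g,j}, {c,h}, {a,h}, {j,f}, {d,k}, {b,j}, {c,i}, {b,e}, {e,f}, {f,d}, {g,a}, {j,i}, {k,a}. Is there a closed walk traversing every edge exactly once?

No

Degrees: a:3, b:2, c:4, d:4, e:2, f:4, g:3, h:2, i:2, j:4, k:2
Vertices with odd degree: a, g. An Eulerian circuit requires all degrees even.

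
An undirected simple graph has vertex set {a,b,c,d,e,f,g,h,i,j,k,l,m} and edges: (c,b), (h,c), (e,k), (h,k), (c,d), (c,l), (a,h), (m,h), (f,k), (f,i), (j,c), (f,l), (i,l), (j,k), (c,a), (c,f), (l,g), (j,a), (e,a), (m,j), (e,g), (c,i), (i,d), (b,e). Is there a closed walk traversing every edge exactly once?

Degrees: a:4, b:2, c:8, d:2, e:4, f:4, g:2, h:4, i:4, j:4, k:4, l:4, m:2
All degrees are even and the non-isolated vertices are connected — an Eulerian circuit exists.

Yes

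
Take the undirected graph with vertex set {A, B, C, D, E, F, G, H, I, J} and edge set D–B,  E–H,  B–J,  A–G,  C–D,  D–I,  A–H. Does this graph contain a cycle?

No

|V| = 10, |E| = 7, number of components = 3.
A forest on 10 vertices with 3 components has exactly 7 edges, which matches — so no cycle.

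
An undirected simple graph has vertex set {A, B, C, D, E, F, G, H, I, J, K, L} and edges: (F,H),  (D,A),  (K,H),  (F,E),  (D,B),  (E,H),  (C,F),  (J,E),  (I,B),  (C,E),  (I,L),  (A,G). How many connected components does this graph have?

2

Component: {A, B, D, G, I, L}
Component: {C, E, F, H, J, K}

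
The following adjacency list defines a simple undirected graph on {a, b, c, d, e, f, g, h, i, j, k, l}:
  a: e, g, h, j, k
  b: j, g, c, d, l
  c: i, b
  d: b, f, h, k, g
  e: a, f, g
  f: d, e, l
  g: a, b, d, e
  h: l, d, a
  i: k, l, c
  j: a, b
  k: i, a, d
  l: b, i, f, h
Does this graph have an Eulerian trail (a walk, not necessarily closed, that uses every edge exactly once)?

No

Degrees: a:5, b:5, c:2, d:5, e:3, f:3, g:4, h:3, i:3, j:2, k:3, l:4
Odd-degree vertices: a, b, d, e, f, h, i, k (8 total).
With 8 odd-degree vertices (more than two), no single trail can use every edge.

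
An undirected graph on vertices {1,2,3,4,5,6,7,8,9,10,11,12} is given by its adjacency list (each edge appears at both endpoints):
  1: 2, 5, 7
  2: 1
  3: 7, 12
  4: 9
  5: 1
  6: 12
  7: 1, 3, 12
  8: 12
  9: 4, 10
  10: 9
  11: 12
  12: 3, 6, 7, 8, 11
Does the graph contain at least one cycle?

The graph has 12 vertices, 11 edges, and 2 connected components.
One cycle is 7-12-3-7.

Yes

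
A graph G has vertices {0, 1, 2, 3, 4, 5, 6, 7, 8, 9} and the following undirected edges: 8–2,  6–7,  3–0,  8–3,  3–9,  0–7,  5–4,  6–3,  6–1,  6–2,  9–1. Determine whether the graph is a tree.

No

|V| = 10, |E| = 11.
It splits into 2 components, so it cannot be a tree.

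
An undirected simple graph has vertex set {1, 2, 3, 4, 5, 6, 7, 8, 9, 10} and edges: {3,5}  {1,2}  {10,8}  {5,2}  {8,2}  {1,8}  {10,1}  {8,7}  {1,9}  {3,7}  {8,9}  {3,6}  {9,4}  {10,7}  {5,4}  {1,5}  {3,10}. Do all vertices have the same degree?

Degrees: 1:5, 2:3, 3:4, 4:2, 5:4, 6:1, 7:3, 8:5, 9:3, 10:4
Vertex 6 has degree 1 while 1 has degree 5, so the graph is not regular.

No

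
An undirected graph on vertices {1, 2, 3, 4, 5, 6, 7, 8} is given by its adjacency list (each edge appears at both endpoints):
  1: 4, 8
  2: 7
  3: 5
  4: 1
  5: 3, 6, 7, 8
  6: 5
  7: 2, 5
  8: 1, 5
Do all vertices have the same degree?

No

Degrees: 1:2, 2:1, 3:1, 4:1, 5:4, 6:1, 7:2, 8:2
Degrees are not all equal (e.g. deg(2)=1 but deg(5)=4); not regular.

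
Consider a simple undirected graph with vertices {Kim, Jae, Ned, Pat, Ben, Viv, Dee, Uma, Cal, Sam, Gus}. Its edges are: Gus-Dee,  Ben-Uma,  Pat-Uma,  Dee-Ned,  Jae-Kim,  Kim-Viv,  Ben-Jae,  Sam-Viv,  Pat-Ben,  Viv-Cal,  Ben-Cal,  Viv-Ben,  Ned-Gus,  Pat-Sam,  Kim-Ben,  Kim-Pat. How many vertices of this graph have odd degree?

Degrees: Kim:4, Jae:2, Ned:2, Pat:4, Ben:6, Viv:4, Dee:2, Uma:2, Cal:2, Sam:2, Gus:2
Odd-degree vertices: none.

0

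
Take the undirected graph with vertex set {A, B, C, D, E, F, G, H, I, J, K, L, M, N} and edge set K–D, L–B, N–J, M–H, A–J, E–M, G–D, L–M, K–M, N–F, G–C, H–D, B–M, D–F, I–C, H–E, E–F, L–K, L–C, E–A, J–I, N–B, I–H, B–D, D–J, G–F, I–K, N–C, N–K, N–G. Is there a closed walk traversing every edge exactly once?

Degrees: A:2, B:4, C:4, D:6, E:4, F:4, G:4, H:4, I:4, J:4, K:5, L:4, M:5, N:6
Vertices with odd degree: K, M. An Eulerian circuit requires all degrees even.

No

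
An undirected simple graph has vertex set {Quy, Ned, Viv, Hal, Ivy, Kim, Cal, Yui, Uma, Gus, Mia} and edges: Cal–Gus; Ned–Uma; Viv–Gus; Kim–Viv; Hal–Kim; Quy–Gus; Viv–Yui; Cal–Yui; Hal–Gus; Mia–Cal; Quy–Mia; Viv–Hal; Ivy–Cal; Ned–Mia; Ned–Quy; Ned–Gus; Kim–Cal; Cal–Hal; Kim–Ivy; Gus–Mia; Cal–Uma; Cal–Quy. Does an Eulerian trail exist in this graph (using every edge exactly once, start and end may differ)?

Degrees: Quy:4, Ned:4, Viv:4, Hal:4, Ivy:2, Kim:4, Cal:8, Yui:2, Uma:2, Gus:6, Mia:4
Odd-degree vertices: none (0 total).
The non-isolated vertices are connected and exactly 0 have odd degree, so an Eulerian trail exists.

Yes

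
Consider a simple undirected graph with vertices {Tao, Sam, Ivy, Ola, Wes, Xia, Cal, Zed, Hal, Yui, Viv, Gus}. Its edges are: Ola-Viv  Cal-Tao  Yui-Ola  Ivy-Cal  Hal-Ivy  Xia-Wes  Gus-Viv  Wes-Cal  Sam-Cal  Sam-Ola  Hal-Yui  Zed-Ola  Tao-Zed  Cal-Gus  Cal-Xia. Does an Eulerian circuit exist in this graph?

Degrees: Tao:2, Sam:2, Ivy:2, Ola:4, Wes:2, Xia:2, Cal:6, Zed:2, Hal:2, Yui:2, Viv:2, Gus:2
All degrees are even and the non-isolated vertices are connected — an Eulerian circuit exists.

Yes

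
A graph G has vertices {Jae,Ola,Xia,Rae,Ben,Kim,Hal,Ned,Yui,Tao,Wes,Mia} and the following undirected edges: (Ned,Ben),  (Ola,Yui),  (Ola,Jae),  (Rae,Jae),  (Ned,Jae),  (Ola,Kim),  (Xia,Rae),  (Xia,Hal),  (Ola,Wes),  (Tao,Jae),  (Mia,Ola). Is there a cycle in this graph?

|V| = 12, |E| = 11, number of components = 1.
Since 11 = 12 - 1, the graph is a forest and contains no cycle.

No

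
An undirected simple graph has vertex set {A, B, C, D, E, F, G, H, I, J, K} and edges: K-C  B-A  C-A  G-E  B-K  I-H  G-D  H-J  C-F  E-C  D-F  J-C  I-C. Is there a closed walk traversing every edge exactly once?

Yes

Degrees: A:2, B:2, C:6, D:2, E:2, F:2, G:2, H:2, I:2, J:2, K:2
Every vertex has even degree and the edges form a single connected piece, so an Eulerian circuit exists.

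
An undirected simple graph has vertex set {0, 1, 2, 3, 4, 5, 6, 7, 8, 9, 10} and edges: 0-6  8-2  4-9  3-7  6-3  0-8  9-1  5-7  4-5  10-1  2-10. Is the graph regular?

Yes

Degrees: 0:2, 1:2, 2:2, 3:2, 4:2, 5:2, 6:2, 7:2, 8:2, 9:2, 10:2
All degrees equal 2; the graph is regular.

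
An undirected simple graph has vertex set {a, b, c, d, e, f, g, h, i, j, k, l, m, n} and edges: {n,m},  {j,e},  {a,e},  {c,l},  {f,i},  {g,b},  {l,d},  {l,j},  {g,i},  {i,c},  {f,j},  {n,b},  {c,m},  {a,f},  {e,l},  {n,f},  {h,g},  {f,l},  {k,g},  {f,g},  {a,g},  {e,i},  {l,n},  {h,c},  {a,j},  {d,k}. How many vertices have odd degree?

0

Degrees: a:4, b:2, c:4, d:2, e:4, f:6, g:6, h:2, i:4, j:4, k:2, l:6, m:2, n:4
Odd-degree vertices: none.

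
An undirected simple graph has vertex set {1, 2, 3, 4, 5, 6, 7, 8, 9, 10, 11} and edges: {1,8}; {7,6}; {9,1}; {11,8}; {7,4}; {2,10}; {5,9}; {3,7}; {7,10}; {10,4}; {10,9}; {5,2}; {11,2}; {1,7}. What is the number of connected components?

1

Component: {1, 2, 3, 4, 5, 6, 7, 8, 9, 10, 11}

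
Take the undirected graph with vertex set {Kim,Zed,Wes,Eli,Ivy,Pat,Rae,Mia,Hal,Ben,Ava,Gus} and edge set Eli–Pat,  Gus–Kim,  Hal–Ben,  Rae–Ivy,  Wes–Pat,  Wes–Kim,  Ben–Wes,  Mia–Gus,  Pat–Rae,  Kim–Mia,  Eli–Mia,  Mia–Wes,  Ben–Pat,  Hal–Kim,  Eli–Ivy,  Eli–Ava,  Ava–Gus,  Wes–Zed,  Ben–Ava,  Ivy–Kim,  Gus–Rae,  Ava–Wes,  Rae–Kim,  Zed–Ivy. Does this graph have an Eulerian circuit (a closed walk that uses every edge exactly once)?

Yes

Degrees: Kim:6, Zed:2, Wes:6, Eli:4, Ivy:4, Pat:4, Rae:4, Mia:4, Hal:2, Ben:4, Ava:4, Gus:4
All degrees are even and the non-isolated vertices are connected — an Eulerian circuit exists.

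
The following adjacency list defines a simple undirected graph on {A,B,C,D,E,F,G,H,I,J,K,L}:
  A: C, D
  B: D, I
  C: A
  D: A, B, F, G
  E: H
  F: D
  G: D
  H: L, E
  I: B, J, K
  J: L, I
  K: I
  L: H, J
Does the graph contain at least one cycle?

No

The graph has 12 vertices, 11 edges, and 1 connected component.
Since 11 = 12 - 1, the graph is a forest and contains no cycle.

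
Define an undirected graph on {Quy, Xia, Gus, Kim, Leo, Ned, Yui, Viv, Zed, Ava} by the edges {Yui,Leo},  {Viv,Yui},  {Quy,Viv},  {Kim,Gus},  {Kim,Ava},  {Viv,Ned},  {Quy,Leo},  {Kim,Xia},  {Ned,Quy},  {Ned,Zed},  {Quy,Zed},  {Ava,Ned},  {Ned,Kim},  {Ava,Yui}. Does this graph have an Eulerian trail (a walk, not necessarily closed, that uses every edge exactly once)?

No

Degrees: Quy:4, Xia:1, Gus:1, Kim:4, Leo:2, Ned:5, Yui:3, Viv:3, Zed:2, Ava:3
Odd-degree vertices: Xia, Gus, Ned, Yui, Viv, Ava (6 total).
An Eulerian trail requires 0 or 2 odd-degree vertices; here there are 6.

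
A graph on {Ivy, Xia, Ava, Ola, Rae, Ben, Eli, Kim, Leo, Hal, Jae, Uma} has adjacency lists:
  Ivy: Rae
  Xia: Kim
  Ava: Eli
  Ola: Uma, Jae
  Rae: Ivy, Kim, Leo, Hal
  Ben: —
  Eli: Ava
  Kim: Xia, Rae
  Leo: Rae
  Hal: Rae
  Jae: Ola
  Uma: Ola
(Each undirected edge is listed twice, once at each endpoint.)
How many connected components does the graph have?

4

Component: {Ben}
Component: {Ava, Eli}
Component: {Ola, Jae, Uma}
Component: {Ivy, Xia, Rae, Kim, Leo, Hal}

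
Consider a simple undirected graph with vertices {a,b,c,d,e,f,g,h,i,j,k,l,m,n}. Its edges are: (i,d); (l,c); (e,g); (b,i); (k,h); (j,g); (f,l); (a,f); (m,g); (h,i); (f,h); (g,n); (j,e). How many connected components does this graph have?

Component: {e, g, j, m, n}
Component: {a, b, c, d, f, h, i, k, l}

2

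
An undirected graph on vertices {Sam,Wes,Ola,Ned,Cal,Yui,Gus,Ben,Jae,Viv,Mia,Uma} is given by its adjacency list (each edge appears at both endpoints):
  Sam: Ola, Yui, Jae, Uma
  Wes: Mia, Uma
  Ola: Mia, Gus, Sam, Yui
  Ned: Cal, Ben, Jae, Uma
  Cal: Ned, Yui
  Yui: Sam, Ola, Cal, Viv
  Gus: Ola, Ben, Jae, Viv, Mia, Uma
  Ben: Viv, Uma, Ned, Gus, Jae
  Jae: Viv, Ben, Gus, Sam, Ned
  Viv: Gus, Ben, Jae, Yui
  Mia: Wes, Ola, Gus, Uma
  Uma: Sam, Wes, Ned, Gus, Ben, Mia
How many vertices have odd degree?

2

Degrees: Sam:4, Wes:2, Ola:4, Ned:4, Cal:2, Yui:4, Gus:6, Ben:5, Jae:5, Viv:4, Mia:4, Uma:6
Odd-degree vertices: Ben, Jae.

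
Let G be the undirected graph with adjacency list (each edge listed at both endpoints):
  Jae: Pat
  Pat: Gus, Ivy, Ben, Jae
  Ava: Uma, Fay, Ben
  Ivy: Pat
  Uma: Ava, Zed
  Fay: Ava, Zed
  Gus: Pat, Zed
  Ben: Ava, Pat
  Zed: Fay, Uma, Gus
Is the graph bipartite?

Partition the vertices as {Pat, Ava, Zed} vs {Jae, Ivy, Uma, Fay, Gus, Ben}. Each listed edge has one endpoint in each part, so the graph is bipartite.

Yes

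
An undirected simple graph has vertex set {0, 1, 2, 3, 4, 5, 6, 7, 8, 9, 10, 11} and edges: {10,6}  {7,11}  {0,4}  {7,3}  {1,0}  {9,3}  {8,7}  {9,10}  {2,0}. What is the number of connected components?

Component: {5}
Component: {0, 1, 2, 4}
Component: {3, 6, 7, 8, 9, 10, 11}

3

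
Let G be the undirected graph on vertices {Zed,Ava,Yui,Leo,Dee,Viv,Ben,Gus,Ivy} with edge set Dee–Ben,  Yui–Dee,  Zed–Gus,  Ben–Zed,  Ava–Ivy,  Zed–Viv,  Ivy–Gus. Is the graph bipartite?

Yes

Color {Ava, Yui, Leo, Viv, Ben, Gus} black and {Zed, Dee, Ivy} white. No edge joins two same-colored vertices, so the graph is bipartite.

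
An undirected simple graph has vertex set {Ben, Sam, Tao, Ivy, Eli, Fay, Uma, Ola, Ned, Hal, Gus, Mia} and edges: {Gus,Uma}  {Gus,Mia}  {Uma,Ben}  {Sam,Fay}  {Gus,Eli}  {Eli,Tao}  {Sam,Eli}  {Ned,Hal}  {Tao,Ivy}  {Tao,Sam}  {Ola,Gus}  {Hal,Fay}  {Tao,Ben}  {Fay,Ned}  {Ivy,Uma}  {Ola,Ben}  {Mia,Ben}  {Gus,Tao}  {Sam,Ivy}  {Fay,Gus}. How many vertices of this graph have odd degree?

Degrees: Ben:4, Sam:4, Tao:5, Ivy:3, Eli:3, Fay:4, Uma:3, Ola:2, Ned:2, Hal:2, Gus:6, Mia:2
Odd-degree vertices: Tao, Ivy, Eli, Uma.

4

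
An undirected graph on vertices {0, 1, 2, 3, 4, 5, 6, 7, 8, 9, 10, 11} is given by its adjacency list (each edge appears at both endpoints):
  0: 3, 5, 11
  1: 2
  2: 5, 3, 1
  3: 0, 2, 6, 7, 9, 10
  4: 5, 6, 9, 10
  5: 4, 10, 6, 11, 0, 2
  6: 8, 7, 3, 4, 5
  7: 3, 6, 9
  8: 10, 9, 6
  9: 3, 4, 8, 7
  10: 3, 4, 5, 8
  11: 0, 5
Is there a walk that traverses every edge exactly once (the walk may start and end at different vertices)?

No

Degrees: 0:3, 1:1, 2:3, 3:6, 4:4, 5:6, 6:5, 7:3, 8:3, 9:4, 10:4, 11:2
Odd-degree vertices: 0, 1, 2, 6, 7, 8 (6 total).
An Eulerian trail requires 0 or 2 odd-degree vertices; here there are 6.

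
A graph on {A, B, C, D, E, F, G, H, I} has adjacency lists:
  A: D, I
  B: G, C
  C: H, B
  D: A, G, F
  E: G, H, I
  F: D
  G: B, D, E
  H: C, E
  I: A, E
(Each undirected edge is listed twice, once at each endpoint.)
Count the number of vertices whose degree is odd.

4

Degrees: A:2, B:2, C:2, D:3, E:3, F:1, G:3, H:2, I:2
Odd-degree vertices: D, E, F, G.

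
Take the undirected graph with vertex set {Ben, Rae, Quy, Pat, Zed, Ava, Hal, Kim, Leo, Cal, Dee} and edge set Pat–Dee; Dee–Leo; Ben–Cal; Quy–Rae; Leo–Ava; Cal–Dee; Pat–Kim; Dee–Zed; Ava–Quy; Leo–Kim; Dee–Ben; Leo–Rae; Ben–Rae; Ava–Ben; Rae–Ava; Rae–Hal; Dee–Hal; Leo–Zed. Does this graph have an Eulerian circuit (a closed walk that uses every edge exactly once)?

Degrees: Ben:4, Rae:5, Quy:2, Pat:2, Zed:2, Ava:4, Hal:2, Kim:2, Leo:5, Cal:2, Dee:6
Rae, Leo have odd degree; an Eulerian circuit needs every degree to be even, so none exists.

No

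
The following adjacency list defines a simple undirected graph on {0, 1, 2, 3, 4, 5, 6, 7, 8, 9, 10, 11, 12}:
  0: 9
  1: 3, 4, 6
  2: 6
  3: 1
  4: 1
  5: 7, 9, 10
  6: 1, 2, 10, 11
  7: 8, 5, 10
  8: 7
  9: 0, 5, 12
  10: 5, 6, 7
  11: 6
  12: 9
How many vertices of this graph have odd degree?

Degrees: 0:1, 1:3, 2:1, 3:1, 4:1, 5:3, 6:4, 7:3, 8:1, 9:3, 10:3, 11:1, 12:1
Odd-degree vertices: 0, 1, 2, 3, 4, 5, 7, 8, 9, 10, 11, 12.

12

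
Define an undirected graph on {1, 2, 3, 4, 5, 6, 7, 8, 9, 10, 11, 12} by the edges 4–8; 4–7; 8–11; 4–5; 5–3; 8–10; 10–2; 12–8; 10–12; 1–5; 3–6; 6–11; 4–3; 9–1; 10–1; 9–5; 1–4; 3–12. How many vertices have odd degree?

4

Degrees: 1:4, 2:1, 3:4, 4:5, 5:4, 6:2, 7:1, 8:4, 9:2, 10:4, 11:2, 12:3
Odd-degree vertices: 2, 4, 7, 12.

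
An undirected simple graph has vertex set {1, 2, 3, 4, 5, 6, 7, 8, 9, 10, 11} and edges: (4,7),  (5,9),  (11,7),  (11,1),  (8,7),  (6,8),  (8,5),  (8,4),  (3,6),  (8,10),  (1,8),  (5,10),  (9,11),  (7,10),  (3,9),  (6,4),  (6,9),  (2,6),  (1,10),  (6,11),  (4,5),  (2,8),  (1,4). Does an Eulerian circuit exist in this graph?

No

Degrees: 1:4, 2:2, 3:2, 4:5, 5:4, 6:6, 7:4, 8:7, 9:4, 10:4, 11:4
Vertices with odd degree: 4, 8. An Eulerian circuit requires all degrees even.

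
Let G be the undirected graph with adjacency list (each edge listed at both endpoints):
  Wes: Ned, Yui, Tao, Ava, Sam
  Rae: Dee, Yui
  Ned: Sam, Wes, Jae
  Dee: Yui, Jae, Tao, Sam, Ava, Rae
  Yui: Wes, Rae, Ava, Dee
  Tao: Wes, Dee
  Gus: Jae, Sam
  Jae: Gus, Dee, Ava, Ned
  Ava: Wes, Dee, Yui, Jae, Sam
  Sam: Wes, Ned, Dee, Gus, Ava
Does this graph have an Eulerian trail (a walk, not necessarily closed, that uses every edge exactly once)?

No

Degrees: Wes:5, Rae:2, Ned:3, Dee:6, Yui:4, Tao:2, Gus:2, Jae:4, Ava:5, Sam:5
Odd-degree vertices: Wes, Ned, Ava, Sam (4 total).
An Eulerian trail requires 0 or 2 odd-degree vertices; here there are 4.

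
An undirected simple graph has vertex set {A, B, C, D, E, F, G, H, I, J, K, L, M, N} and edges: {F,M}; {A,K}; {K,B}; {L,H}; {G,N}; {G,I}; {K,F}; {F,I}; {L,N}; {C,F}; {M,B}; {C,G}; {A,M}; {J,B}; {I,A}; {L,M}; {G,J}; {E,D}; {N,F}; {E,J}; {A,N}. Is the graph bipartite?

Yes

A valid 2-coloring puts {C, D, H, I, J, K, M, N} on one side and {A, B, E, F, G, L} on the other; every edge crosses between the two sides.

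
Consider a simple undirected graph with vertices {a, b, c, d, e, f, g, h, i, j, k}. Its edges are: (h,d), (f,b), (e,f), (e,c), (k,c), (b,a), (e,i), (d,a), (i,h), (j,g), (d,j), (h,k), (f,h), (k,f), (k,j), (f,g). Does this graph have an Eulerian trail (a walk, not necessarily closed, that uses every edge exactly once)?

Degrees: a:2, b:2, c:2, d:3, e:3, f:5, g:2, h:4, i:2, j:3, k:4
Odd-degree vertices: d, e, f, j (4 total).
An Eulerian trail requires 0 or 2 odd-degree vertices; here there are 4.

No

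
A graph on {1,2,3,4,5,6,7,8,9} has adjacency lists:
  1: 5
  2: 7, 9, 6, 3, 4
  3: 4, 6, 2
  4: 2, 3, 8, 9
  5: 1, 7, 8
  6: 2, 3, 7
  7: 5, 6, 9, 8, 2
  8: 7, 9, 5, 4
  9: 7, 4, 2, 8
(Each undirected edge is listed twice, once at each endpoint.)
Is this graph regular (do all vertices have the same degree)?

Degrees: 1:1, 2:5, 3:3, 4:4, 5:3, 6:3, 7:5, 8:4, 9:4
Vertex 1 has degree 1 while 2 has degree 5, so the graph is not regular.

No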